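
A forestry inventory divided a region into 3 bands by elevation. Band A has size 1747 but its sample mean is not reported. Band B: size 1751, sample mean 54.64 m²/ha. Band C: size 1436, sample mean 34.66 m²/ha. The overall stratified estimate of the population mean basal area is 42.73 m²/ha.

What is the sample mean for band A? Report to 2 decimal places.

Σ Nₕx̄ₕ = N·μ, so 1747·x̄_A = 4934·42.73 − (1751·54.64 + 1436·34.66).
= 210829.82 − 145446.4 = 65383.42.
x̄_A = 65383.42 / 1747 = 37.4261... → 37.43.

37.43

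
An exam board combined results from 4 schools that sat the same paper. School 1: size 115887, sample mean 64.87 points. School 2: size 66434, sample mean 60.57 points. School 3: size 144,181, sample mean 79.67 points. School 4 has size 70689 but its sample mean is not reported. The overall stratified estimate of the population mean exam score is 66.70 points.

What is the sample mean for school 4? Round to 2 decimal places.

N = 115887 + 66434 + 144181 + 70689 = 397191.
Overall total = μ·N = 66.70·397191 = 26492639.7.
Subtract the known strata: 115887·64.87 + 66434·60.57 + 144181·79.67 = 23028397.34.
Remaining total for school 4: 26492639.7 − 23028397.34 = 3464242.36.
Divide by its size: 3464242.36 / 70689 = 49.0068... → 49.01.

49.01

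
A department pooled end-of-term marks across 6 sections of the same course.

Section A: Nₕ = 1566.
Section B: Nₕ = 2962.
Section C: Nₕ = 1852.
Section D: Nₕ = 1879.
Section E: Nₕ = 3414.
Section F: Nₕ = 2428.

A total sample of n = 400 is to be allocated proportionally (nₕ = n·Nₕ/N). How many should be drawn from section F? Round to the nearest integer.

Share of section F = 2428/14101 = 0.17219.
Allocate 400 × 0.17219 = 68.875... → 69.

69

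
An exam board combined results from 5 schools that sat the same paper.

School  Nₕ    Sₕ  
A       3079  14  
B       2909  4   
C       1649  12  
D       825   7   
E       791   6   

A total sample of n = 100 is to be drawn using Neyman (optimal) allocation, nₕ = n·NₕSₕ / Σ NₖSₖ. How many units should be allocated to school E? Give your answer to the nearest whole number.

A: NₕSₕ = 3079·14 = 43106
B: NₕSₕ = 2909·4 = 11636
C: NₕSₕ = 1649·12 = 19788
D: NₕSₕ = 825·7 = 5775
E: NₕSₕ = 791·6 = 4746
Σ NₕSₕ = 85051.
n_E = 100·4746/85051 = 5.580... → 6.

6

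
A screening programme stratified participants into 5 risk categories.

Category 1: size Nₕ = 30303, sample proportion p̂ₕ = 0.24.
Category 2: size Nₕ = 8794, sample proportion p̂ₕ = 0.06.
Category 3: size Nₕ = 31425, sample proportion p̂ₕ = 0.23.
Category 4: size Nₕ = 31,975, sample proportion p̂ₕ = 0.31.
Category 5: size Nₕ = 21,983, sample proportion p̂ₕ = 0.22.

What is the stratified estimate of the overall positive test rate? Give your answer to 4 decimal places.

0.2392

N = 30303 + 8794 + 31425 + 31975 + 21983 = 124480.
Overall proportion = Σ (Nₕ/N)·p̂ₕ.
Σ Nₕp̂ₕ = 7272.72 + 527.64 + 7227.75 + 9912.25 + 4836.26 = 29776.62.
29776.62 / 124480 = 0.239208... → 0.2392.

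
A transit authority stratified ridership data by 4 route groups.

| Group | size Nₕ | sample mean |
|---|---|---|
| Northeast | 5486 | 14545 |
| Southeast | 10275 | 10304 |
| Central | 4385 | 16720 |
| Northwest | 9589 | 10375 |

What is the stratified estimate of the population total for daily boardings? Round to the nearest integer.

Northeast: 5486·14545 = 79793870
Southeast: 10275·10304 = 105873600
Central: 4385·16720 = 73317200
Northwest: 9589·10375 = 99485875
τ̂ = Σ Nₕx̄ₕ = 358470545.

358470545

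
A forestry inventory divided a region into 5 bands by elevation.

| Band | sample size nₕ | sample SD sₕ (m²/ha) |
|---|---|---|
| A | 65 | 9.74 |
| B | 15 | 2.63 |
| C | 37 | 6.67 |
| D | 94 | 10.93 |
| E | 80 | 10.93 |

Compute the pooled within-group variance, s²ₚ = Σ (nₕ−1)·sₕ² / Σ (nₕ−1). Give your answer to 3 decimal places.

A: (65−1)·9.74² = 64·94.8676 = 6071.5264
B: (15−1)·2.63² = 14·6.9169 = 96.8366
C: (37−1)·6.67² = 36·44.4889 = 1601.6004
D: (94−1)·10.93² = 93·119.4649 = 11110.2357
E: (80−1)·10.93² = 79·119.4649 = 9437.7271
Numerator = 28317.9262; denominator = Σ(nₕ−1) = 286.
s²ₚ = 28317.9262/286 = 99.01373... → 99.014.

99.014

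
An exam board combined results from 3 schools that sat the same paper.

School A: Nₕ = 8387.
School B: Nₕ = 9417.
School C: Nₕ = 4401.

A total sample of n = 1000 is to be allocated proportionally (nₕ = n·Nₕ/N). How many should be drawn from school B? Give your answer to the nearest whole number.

Share of school B = 9417/22205 = 0.42409.
Allocate 1000 × 0.42409 = 424.094... → 424.

424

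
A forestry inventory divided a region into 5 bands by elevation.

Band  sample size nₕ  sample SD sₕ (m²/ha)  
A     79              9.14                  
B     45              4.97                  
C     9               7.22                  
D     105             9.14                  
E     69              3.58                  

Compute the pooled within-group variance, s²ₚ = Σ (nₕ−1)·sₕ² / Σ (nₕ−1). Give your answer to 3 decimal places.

58.211

A: (79−1)·9.14² = 78·83.5396 = 6516.0888
B: (45−1)·4.97² = 44·24.7009 = 1086.8396
C: (9−1)·7.22² = 8·52.1284 = 417.0272
D: (105−1)·9.14² = 104·83.5396 = 8688.1184
E: (69−1)·3.58² = 68·12.8164 = 871.5152
Numerator = 17579.5892; denominator = Σ(nₕ−1) = 302.
s²ₚ = 17579.5892/302 = 58.21056... → 58.211.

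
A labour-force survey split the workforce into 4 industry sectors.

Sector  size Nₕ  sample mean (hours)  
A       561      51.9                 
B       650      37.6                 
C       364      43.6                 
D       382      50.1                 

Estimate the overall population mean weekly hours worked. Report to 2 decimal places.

45.26

N = 1957; weights Wₕ = Nₕ/N = (0.2867, 0.3321, 0.1860, 0.1952).
x̄_st = Σ Wₕ·x̄ₕ = 0.2867·51.9 + 0.3321·37.6 + 0.1860·43.6 + 0.1952·50.1 ≈ 45.2552...
→ 45.26.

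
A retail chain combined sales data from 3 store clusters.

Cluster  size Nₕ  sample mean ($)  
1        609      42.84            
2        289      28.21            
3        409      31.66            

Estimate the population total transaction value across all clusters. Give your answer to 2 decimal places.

47191.19

Estimate total by summing Nₕ·x̄ₕ over strata.
609·42.84 + 289·28.21 + 409·31.66 = 26089.56 + 8152.69 + 12948.94 = 47191.19.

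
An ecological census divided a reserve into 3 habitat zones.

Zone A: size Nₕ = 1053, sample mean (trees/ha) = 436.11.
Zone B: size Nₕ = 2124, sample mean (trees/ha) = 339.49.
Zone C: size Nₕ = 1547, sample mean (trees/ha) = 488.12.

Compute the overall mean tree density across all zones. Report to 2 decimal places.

409.70

x̄_st = (Σ Nₕx̄ₕ) / (Σ Nₕ) = (1053·436.11 + 2124·339.49 + 1547·488.12) / 4724
= 1935422.23 / 4724 = 409.6999... → 409.70.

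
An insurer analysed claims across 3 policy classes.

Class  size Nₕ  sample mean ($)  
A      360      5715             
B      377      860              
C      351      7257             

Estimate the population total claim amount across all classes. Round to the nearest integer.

Population total = Σ Nₕ·x̄ₕ (each stratum's size times its mean).
360·5715 + 377·860 + 351·7257 = 2057400 + 324220 + 2547207 = 4928827.

4928827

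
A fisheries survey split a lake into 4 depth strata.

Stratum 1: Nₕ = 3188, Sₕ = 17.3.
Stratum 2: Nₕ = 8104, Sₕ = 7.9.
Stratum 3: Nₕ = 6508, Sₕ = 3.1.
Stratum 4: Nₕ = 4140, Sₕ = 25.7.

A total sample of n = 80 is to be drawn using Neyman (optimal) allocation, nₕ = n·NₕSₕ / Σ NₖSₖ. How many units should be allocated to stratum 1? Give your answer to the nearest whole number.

18

Σ NₕSₕ = 3188·17.3 + 8104·7.9 + 6508·3.1 + 4140·25.7 = 245746.8.
Share for 1: 55152.4/245746.8 = 0.22443.
n_1 = 80 × 0.22443 = 17.954... → 18.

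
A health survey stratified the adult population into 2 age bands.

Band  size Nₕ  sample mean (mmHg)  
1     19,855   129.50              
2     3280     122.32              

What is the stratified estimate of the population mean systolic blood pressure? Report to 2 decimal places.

N = 23135; weights Wₕ = Nₕ/N = (0.8582, 0.1418).
x̄_st = Σ Wₕ·x̄ₕ = 0.8582·129.50 + 0.1418·122.32 ≈ 128.4820...
→ 128.48.

128.48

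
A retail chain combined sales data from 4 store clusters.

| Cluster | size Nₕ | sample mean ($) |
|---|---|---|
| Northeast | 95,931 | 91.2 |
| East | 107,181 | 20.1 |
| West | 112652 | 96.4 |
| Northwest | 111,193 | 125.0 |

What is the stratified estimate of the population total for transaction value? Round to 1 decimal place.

35662023.1

Population total = Σ Nₕ·x̄ₕ (each stratum's size times its mean).
95931·91.2 + 107181·20.1 + 112652·96.4 + 111193·125.0 = 8748907.2 + 2154338.1 + 10859652.8 + 13899125 = 35662023.1.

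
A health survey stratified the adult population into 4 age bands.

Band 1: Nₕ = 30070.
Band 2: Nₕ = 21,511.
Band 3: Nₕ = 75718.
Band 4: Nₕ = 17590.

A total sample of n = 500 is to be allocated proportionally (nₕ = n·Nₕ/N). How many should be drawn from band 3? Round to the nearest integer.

261

N = 30070 + 21511 + 75718 + 17590 = 144889.
n_3 = 500·75718/144889 = 261.297... → 261.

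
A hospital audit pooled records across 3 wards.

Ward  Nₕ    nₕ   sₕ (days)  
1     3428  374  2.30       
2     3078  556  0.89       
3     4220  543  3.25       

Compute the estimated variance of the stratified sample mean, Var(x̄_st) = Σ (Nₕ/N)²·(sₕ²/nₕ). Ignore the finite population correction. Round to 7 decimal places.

0.0045731

N = 10726; Wₕ = Nₕ/N.
ward 1: (3428/10726)²·2.30²/374 = 0.0014447414
ward 2: (3078/10726)²·0.89²/556 = 0.0001173186
ward 3: (4220/10726)²·3.25²/543 = 0.0030110378
Sum = 0.0045730978 → 0.0045731.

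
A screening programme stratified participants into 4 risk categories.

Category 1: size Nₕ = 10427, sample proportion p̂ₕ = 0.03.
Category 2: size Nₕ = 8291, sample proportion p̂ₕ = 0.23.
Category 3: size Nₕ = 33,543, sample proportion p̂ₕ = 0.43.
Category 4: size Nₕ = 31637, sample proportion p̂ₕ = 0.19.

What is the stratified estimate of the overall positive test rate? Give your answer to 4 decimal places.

Wₕ = Nₕ/N with N = 83898: 0.1243, 0.0988, 0.3998, 0.3771.
p̂_st = 0.1243·0.03 + 0.0988·0.23 + 0.3998·0.43 + 0.3771·0.19 ≈ 0.270021... → 0.2700.

0.2700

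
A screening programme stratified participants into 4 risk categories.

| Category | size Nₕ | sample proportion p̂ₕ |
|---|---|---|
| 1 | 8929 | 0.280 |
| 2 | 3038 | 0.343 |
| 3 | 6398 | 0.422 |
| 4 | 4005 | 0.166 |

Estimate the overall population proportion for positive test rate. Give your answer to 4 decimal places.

N = 8929 + 3038 + 6398 + 4005 = 22370.
Overall proportion = Σ (Nₕ/N)·p̂ₕ.
Σ Nₕp̂ₕ = 2500.12 + 1042.034 + 2699.956 + 664.83 = 6906.94.
6906.94 / 22370 = 0.308759... → 0.3088.

0.3088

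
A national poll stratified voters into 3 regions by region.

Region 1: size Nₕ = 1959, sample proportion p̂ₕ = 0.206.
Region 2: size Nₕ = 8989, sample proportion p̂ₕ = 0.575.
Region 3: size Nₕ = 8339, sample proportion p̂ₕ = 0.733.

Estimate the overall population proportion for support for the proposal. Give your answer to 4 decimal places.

0.6058

N = 1959 + 8989 + 8339 = 19287.
Overall proportion = Σ (Nₕ/N)·p̂ₕ.
Σ Nₕp̂ₕ = 403.554 + 5168.675 + 6112.487 = 11684.716.
11684.716 / 19287 = 0.605834... → 0.6058.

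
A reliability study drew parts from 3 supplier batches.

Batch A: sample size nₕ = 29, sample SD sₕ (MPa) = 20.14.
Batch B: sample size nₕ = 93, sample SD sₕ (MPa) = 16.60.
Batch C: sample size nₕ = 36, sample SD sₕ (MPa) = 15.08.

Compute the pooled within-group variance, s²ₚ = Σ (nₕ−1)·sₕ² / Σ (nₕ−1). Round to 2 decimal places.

A: (29−1)·20.14² = 28·405.6196 = 11357.3488
B: (93−1)·16.60² = 92·275.56 = 25351.52
C: (36−1)·15.08² = 35·227.4064 = 7959.224
Numerator = 44668.0928; denominator = Σ(nₕ−1) = 155.
s²ₚ = 44668.0928/155 = 288.1812... → 288.18.

288.18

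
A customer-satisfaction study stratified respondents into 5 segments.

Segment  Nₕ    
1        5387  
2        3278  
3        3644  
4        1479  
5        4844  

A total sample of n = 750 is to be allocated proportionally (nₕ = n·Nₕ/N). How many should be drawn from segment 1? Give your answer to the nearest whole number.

217

Share of segment 1 = 5387/18632 = 0.28913.
Allocate 750 × 0.28913 = 216.845... → 217.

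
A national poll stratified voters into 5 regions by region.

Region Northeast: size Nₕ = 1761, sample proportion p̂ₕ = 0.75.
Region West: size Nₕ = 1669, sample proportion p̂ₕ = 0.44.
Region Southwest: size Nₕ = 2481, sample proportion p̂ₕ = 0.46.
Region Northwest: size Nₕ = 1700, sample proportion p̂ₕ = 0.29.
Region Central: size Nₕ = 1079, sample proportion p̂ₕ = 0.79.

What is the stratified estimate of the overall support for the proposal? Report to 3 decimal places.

0.523

Wₕ = Nₕ/N with N = 8690: 0.2026, 0.1921, 0.2855, 0.1956, 0.1242.
p̂_st = 0.2026·0.75 + 0.1921·0.44 + 0.2855·0.46 + 0.1956·0.29 + 0.1242·0.79 ≈ 0.52264... → 0.523.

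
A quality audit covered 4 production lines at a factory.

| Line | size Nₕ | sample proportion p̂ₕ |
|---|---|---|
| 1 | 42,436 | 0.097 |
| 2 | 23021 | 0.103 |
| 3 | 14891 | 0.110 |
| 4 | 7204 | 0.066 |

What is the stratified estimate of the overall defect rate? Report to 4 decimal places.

N = 42436 + 23021 + 14891 + 7204 = 87552.
Overall proportion = Σ (Nₕ/N)·p̂ₕ.
Σ Nₕp̂ₕ = 4116.292 + 2371.163 + 1638.01 + 475.464 = 8600.929.
8600.929 / 87552 = 0.098238... → 0.0982.

0.0982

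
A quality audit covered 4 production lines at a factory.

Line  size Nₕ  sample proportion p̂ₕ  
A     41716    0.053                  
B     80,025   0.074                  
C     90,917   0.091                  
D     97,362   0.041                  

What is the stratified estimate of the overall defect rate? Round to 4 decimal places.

0.0658

Wₕ = Nₕ/N with N = 310020: 0.1346, 0.2581, 0.2933, 0.3141.
p̂_st = 0.1346·0.053 + 0.2581·0.074 + 0.2933·0.091 + 0.3141·0.041 ≈ 0.065796... → 0.0658.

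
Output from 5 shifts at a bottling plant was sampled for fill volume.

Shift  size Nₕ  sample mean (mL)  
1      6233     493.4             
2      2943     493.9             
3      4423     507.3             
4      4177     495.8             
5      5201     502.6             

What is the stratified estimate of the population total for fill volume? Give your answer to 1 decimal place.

11457677.0

1: 6233·493.4 = 3075362.2
2: 2943·493.9 = 1453547.7
3: 4423·507.3 = 2243787.9
4: 4177·495.8 = 2070956.6
5: 5201·502.6 = 2614022.6
τ̂ = Σ Nₕx̄ₕ = 11457677.0.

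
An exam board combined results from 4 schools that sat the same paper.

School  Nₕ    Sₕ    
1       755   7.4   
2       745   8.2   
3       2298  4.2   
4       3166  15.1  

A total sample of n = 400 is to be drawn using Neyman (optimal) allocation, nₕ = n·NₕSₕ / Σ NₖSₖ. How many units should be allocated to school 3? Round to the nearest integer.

56

1: NₕSₕ = 755·7.4 = 5587
2: NₕSₕ = 745·8.2 = 6109
3: NₕSₕ = 2298·4.2 = 9651.6
4: NₕSₕ = 3166·15.1 = 47806.6
Σ NₕSₕ = 69154.2.
n_3 = 400·9651.6/69154.2 = 55.827... → 56.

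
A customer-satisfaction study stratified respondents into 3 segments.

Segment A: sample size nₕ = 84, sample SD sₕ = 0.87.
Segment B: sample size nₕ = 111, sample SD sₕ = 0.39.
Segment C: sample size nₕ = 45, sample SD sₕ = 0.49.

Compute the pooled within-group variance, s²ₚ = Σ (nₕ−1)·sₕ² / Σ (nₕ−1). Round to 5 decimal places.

Degrees of freedom: 83 + 110 + 44 = 237.
Σ(nₕ−1)sₕ² = 83·0.7569 + 110·0.1521 + 44·0.2401 = 90.1181.
s²ₚ = 90.1181 / 237 = 0.3802451... → 0.38025.

0.38025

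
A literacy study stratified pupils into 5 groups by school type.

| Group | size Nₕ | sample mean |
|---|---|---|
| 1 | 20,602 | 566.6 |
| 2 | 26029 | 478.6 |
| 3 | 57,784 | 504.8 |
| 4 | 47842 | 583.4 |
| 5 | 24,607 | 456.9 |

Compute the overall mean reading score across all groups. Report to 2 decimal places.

522.74

N = 20602 + 26029 + 57784 + 47842 + 24607 = 176864.
Overall mean = Σ (Nₕ/N)·x̄ₕ — weight by population share, not a simple average.
Σ Nₕx̄ₕ = 20602·566.6 + 26029·478.6 + 57784·504.8 + 47842·583.4 + 24607·456.9 = 11673093.2 + 12457479.4 + 29169363.2 + 27911022.8 + 11242938.3 = 92453896.9.
Divide by N: 92453896.9 / 176864 = 522.7401... → 522.74.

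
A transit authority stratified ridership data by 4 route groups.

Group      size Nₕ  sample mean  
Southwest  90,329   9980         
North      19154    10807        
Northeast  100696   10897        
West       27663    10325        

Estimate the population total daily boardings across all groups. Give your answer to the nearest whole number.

2491385485

Southwest: 90329·9980 = 901483420
North: 19154·10807 = 206997278
Northeast: 100696·10897 = 1097284312
West: 27663·10325 = 285620475
τ̂ = Σ Nₕx̄ₕ = 2491385485.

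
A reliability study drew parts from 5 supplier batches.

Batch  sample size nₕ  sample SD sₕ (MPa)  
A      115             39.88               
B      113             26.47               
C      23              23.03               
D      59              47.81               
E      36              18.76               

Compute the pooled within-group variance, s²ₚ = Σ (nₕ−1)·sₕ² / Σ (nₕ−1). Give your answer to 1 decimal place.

A: (115−1)·39.88² = 114·1590.4144 = 181307.2416
B: (113−1)·26.47² = 112·700.6609 = 78474.0208
C: (23−1)·23.03² = 22·530.3809 = 11668.3798
D: (59−1)·47.81² = 58·2285.7961 = 132576.1738
E: (36−1)·18.76² = 35·351.9376 = 12317.816
Numerator = 416343.632; denominator = Σ(nₕ−1) = 341.
s²ₚ = 416343.632/341 = 1220.949... → 1220.9.

1220.9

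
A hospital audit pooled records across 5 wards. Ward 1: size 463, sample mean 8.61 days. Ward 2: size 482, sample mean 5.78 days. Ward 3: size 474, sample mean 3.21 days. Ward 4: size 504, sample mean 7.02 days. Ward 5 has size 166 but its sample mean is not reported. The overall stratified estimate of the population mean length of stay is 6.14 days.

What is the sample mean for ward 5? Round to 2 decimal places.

N = 463 + 482 + 474 + 504 + 166 = 2089.
Overall total = μ·N = 6.14·2089 = 12826.46.
Subtract the known strata: 463·8.61 + 482·5.78 + 474·3.21 + 504·7.02 = 11832.01.
Remaining total for ward 5: 12826.46 − 11832.01 = 994.45.
Divide by its size: 994.45 / 166 = 5.9907... → 5.99.

5.99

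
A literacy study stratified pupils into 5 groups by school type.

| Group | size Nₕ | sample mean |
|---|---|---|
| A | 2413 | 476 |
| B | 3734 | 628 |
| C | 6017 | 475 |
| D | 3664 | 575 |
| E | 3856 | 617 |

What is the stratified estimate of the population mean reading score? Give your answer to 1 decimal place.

N = 19684; weights Wₕ = Nₕ/N = (0.1226, 0.1897, 0.3057, 0.1861, 0.1959).
x̄_st = Σ Wₕ·x̄ₕ = 0.1226·476 + 0.1897·628 + 0.3057·475 + 0.1861·575 + 0.1959·617 ≈ 550.577...
→ 550.6.

550.6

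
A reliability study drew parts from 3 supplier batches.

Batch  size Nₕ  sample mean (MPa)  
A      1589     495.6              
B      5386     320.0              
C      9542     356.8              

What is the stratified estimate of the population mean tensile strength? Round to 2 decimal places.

358.15

N = 1589 + 5386 + 9542 = 16517.
Overall mean = Σ (Nₕ/N)·x̄ₕ — weight by population share, not a simple average.
Σ Nₕx̄ₕ = 1589·495.6 + 5386·320.0 + 9542·356.8 = 787508.4 + 1723520 + 3404585.6 = 5915614.
Divide by N: 5915614 / 16517 = 358.1531... → 358.15.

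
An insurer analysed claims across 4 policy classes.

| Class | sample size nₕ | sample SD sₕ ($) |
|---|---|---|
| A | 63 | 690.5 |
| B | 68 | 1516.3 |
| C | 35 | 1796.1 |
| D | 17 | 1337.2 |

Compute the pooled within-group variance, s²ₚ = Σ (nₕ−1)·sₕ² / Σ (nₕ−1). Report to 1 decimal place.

1798312.4

A: (63−1)·690.5² = 62·476790.25 = 29560995.5
B: (68−1)·1516.3² = 67·2299165.69 = 154044101.23
C: (35−1)·1796.1² = 34·3225975.21 = 109683157.14
D: (17−1)·1337.2² = 16·1788103.84 = 28609661.44
Numerator = 321897915.31; denominator = Σ(nₕ−1) = 179.
s²ₚ = 321897915.31/179 = 1798312.376... → 1798312.4.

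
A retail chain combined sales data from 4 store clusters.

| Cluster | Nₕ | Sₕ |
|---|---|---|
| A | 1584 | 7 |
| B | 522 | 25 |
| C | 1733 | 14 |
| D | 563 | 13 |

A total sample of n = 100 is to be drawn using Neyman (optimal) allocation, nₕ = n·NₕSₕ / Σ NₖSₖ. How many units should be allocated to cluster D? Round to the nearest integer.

A: NₕSₕ = 1584·7 = 11088
B: NₕSₕ = 522·25 = 13050
C: NₕSₕ = 1733·14 = 24262
D: NₕSₕ = 563·13 = 7319
Σ NₕSₕ = 55719.
n_D = 100·7319/55719 = 13.136... → 13.

13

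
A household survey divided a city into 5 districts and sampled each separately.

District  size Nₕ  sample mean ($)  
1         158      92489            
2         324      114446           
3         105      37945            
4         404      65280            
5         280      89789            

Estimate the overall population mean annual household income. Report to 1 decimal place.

84336.8

N = 1271; weights Wₕ = Nₕ/N = (0.1243, 0.2549, 0.0826, 0.3179, 0.2203).
x̄_st = Σ Wₕ·x̄ₕ = 0.1243·92489 + 0.2549·114446 + 0.0826·37945 + 0.3179·65280 + 0.2203·89789 ≈ 84336.767...
→ 84336.8.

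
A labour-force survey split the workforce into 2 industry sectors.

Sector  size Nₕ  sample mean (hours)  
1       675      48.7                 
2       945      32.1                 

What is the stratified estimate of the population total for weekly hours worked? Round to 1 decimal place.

63207.0

1: 675·48.7 = 32872.5
2: 945·32.1 = 30334.5
τ̂ = Σ Nₕx̄ₕ = 63207.0.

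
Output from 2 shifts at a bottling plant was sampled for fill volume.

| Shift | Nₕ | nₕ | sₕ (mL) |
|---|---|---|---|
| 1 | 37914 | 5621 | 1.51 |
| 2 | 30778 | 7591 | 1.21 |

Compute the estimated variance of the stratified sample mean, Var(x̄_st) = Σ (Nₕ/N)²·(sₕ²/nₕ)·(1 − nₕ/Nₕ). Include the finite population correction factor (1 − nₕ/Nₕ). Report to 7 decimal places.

0.0001344

N = 68692. Term for each stratum: Wₕ²sₕ²/nₕ·(1−nₕ/Nₕ).
Var(x̄_st) = 0.0001052534 + 0.0000291705 = 0.0001344239 → 0.0001344.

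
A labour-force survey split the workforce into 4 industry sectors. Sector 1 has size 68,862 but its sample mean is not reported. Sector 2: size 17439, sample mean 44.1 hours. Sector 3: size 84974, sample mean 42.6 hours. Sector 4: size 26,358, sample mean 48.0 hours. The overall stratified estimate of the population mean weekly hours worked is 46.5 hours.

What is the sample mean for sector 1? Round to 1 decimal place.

Σ Nₕx̄ₕ = N·μ, so 68862·x̄_1 = 197633·46.5 − (17439·44.1 + 84974·42.6 + 26358·48.0).
= 9189934.5 − 5654136.3 = 3535798.2.
x̄_1 = 3535798.2 / 68862 = 51.346... → 51.3.

51.3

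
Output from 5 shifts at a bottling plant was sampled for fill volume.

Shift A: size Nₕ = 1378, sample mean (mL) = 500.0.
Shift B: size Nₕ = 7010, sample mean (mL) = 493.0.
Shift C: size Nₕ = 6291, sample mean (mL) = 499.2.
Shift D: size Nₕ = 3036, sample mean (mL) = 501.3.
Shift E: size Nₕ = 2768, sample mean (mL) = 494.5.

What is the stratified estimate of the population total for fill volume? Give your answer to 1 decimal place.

A: 1378·500.0 = 689000
B: 7010·493.0 = 3455930
C: 6291·499.2 = 3140467.2
D: 3036·501.3 = 1521946.8
E: 2768·494.5 = 1368776
τ̂ = Σ Nₕx̄ₕ = 10176120.0.

10176120.0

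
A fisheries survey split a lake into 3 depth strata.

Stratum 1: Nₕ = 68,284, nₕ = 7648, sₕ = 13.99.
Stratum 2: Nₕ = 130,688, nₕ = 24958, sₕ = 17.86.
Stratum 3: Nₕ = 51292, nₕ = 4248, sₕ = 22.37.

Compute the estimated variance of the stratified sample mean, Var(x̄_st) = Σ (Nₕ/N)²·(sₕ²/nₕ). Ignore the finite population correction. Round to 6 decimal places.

0.010339

N = 250264. Term for each stratum: Wₕ²sₕ²/nₕ.
Var(x̄_st) = 0.001905148 + 0.003485201 + 0.004948231 = 0.010338580 → 0.010339.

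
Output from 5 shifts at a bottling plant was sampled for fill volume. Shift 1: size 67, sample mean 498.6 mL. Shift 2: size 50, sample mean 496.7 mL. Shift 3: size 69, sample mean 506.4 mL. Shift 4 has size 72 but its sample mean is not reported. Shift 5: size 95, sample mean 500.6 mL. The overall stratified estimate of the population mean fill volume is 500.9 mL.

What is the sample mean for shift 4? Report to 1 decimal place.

N = 67 + 50 + 69 + 72 + 95 = 353.
Overall total = μ·N = 500.9·353 = 176817.7.
Subtract the known strata: 67·498.6 + 50·496.7 + 69·506.4 + 95·500.6 = 140739.8.
Remaining total for shift 4: 176817.7 − 140739.8 = 36077.9.
Divide by its size: 36077.9 / 72 = 501.082... → 501.1.

501.1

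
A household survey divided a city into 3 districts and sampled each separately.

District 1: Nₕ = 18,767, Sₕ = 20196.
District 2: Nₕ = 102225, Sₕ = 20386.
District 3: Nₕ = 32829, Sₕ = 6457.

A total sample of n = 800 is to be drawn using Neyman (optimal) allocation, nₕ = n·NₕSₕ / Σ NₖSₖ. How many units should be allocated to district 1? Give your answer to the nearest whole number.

Σ NₕSₕ = 18767·20196 + 102225·20386 + 32829·6457 = 2674954035.
Share for 1: 379018332/2674954035 = 0.14169.
n_1 = 800 × 0.14169 = 113.353... → 113.

113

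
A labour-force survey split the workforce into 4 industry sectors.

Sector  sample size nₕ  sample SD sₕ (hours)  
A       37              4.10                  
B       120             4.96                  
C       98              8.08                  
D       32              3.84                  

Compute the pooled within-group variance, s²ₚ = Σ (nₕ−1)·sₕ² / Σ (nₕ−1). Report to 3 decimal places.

Degrees of freedom: 36 + 119 + 97 + 31 = 283.
Σ(nₕ−1)sₕ² = 36·16.81 + 119·24.6016 + 97·65.2864 + 31·14.7456 = 10322.6448.
s²ₚ = 10322.6448 / 283 = 36.47578... → 36.476.

36.476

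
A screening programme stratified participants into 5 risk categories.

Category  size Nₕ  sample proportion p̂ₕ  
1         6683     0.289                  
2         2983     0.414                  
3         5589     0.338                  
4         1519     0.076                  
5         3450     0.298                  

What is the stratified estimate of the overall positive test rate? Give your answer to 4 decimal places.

Wₕ = Nₕ/N with N = 20224: 0.3304, 0.1475, 0.2764, 0.0751, 0.1706.
p̂_st = 0.3304·0.289 + 0.1475·0.414 + 0.2764·0.338 + 0.0751·0.076 + 0.1706·0.298 ≈ 0.306516... → 0.3065.

0.3065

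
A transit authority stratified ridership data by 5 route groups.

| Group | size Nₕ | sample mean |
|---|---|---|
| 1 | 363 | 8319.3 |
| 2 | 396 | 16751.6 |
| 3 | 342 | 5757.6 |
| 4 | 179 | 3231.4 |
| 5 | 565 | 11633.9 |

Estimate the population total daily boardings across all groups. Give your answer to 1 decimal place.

Population total = Σ Nₕ·x̄ₕ (each stratum's size times its mean).
363·8319.3 + 396·16751.6 + 342·5757.6 + 179·3231.4 + 565·11633.9 = 3019905.9 + 6633633.6 + 1969099.2 + 578420.6 + 6573153.5 = 18774212.8.

18774212.8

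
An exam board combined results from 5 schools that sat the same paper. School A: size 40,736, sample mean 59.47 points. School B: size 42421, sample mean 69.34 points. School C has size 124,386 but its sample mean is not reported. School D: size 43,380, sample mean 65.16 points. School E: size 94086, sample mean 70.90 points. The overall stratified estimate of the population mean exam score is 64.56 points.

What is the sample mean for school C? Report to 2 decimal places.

59.59

Σ Nₕx̄ₕ = N·μ, so 124386·x̄_C = 345009·64.56 − (40736·59.47 + 42421·69.34 + 43380·65.16 + 94086·70.90).
= 22273781.04 − 14861380.26 = 7412400.78.
x̄_C = 7412400.78 / 124386 = 59.5919... → 59.59.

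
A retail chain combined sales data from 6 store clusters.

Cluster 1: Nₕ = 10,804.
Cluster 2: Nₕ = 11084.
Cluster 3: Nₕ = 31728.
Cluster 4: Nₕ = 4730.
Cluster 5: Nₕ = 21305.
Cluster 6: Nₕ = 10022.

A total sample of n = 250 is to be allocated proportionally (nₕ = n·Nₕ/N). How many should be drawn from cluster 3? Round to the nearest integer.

88

N = 10804 + 11084 + 31728 + 4730 + 21305 + 10022 = 89673.
n_3 = 250·31728/89673 = 88.455... → 88.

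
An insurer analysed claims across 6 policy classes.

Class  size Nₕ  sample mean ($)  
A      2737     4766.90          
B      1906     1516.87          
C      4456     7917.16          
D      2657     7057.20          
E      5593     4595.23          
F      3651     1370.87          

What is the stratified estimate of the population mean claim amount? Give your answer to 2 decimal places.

4794.01

N = 21000; weights Wₕ = Nₕ/N = (0.1303, 0.0908, 0.2122, 0.1265, 0.2663, 0.1739).
x̄_st = Σ Wₕ·x̄ₕ = 0.1303·4766.90 + 0.0908·1516.87 + 0.2122·7917.16 + 0.1265·7057.20 + 0.2663·4595.23 + 0.1739·1370.87 ≈ 4794.0082...
→ 4794.01.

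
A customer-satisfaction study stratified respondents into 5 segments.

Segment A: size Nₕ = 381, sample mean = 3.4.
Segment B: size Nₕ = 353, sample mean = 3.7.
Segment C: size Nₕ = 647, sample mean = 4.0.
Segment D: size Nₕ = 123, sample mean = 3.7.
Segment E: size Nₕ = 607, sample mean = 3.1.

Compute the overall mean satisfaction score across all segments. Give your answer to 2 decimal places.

3.57

N = 2111; weights Wₕ = Nₕ/N = (0.1805, 0.1672, 0.3065, 0.0583, 0.2875).
x̄_st = Σ Wₕ·x̄ₕ = 0.1805·3.4 + 0.1672·3.7 + 0.3065·4.0 + 0.0583·3.7 + 0.2875·3.1 ≈ 3.5653...
→ 3.57.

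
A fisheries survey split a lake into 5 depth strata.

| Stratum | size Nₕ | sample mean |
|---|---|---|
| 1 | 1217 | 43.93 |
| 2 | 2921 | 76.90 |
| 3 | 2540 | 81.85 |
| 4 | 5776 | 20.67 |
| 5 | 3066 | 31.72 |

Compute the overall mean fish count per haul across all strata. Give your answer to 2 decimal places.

N = 1217 + 2921 + 2540 + 5776 + 3066 = 15520.
The stratified mean weights each stratum mean by its population share Nₕ/N.
Σ Nₕx̄ₕ = 1217·43.93 + 2921·76.90 + 2540·81.85 + 5776·20.67 + 3066·31.72 = 53462.81 + 224624.9 + 207899 + 119389.92 + 97253.52 = 702630.15.
Divide by N: 702630.15 / 15520 = 45.2726... → 45.27.

45.27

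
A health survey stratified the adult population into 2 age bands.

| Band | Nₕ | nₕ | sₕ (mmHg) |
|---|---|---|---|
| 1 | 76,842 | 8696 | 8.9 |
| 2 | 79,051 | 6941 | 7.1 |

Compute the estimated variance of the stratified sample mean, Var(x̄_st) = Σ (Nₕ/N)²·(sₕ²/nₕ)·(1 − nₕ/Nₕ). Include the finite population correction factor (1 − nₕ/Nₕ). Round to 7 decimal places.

0.0036662

N = 155893; Wₕ = Nₕ/N.
band 1: (76842/155893)²·8.9²/8696·(1 − 8696/76842) = 0.0019626655
band 2: (79051/155893)²·7.1²/6941·(1 − 6941/79051) = 0.0017035084
Sum = 0.0036661739 → 0.0036662.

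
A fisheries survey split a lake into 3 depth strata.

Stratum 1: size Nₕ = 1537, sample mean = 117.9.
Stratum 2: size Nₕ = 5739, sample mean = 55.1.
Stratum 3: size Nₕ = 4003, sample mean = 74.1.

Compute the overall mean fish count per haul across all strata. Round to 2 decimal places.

70.40

N = 1537 + 5739 + 4003 = 11279.
Overall mean = Σ (Nₕ/N)·x̄ₕ — weight by population share, not a simple average.
Σ Nₕx̄ₕ = 1537·117.9 + 5739·55.1 + 4003·74.1 = 181212.3 + 316218.9 + 296622.3 = 794053.5.
Divide by N: 794053.5 / 11279 = 70.4011... → 70.40.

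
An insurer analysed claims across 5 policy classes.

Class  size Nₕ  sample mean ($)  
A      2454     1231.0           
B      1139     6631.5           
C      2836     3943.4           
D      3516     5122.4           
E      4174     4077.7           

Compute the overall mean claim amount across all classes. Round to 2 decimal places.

4022.12

x̄_st = (Σ Nₕx̄ₕ) / (Σ Nₕ) = (2454·1231.0 + 1139·6631.5 + 2836·3943.4 + 3516·5122.4 + 4174·4077.7) / 14119
= 56788313.1 / 14119 = 4022.1201... → 4022.12.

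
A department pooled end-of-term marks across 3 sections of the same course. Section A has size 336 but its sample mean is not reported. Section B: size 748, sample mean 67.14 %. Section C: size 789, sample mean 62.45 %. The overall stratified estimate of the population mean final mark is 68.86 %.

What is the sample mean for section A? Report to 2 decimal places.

87.74

N = 336 + 748 + 789 = 1873.
Overall total = μ·N = 68.86·1873 = 128974.78.
Subtract the known strata: 748·67.14 + 789·62.45 = 99493.77.
Remaining total for section A: 128974.78 − 99493.77 = 29481.01.
Divide by its size: 29481.01 / 336 = 87.7411... → 87.74.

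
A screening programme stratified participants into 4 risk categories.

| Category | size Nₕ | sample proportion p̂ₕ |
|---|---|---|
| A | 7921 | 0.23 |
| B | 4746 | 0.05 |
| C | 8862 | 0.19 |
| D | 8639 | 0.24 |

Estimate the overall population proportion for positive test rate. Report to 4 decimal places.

Wₕ = Nₕ/N with N = 30168: 0.2626, 0.1573, 0.2938, 0.2864.
p̂_st = 0.2626·0.23 + 0.1573·0.05 + 0.2938·0.19 + 0.2864·0.24 ≈ 0.192796... → 0.1928.

0.1928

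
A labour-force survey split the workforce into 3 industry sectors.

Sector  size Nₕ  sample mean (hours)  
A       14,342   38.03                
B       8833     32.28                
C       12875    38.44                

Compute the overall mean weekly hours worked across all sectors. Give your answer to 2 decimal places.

N = 36050; weights Wₕ = Nₕ/N = (0.3978, 0.2450, 0.3571).
x̄_st = Σ Wₕ·x̄ₕ = 0.3978·38.03 + 0.2450·32.28 + 0.3571·38.44 ≈ 36.7676...
→ 36.77.

36.77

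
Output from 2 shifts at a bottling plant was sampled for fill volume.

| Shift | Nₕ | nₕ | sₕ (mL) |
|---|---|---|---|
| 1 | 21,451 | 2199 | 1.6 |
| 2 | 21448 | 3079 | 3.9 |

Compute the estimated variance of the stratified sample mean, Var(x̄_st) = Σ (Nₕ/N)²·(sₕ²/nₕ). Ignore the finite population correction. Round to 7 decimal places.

N = 42899; Wₕ = Nₕ/N.
shift 1: (21451/42899)²·1.6²/2199 = 0.0002910821
shift 2: (21448/42899)²·3.9²/3079 = 0.0012348062
Sum = 0.0015258883 → 0.0015259.

0.0015259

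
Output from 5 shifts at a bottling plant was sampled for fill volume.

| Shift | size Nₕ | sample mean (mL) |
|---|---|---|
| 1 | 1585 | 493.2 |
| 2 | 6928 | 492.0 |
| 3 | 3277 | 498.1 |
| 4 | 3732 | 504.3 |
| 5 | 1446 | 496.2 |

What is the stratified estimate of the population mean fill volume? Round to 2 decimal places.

N = 16968; weights Wₕ = Nₕ/N = (0.0934, 0.4083, 0.1931, 0.2199, 0.0852).
x̄_st = Σ Wₕ·x̄ₕ = 0.0934·493.2 + 0.4083·492.0 + 0.1931·498.1 + 0.2199·504.3 + 0.0852·496.2 ≈ 496.3534...
→ 496.35.

496.35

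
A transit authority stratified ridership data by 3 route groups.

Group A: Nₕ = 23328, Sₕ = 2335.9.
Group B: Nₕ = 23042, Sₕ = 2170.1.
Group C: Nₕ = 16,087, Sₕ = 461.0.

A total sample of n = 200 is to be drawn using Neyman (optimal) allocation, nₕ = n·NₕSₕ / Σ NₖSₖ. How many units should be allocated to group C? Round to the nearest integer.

13

A: NₕSₕ = 23328·2335.9 = 54491875.2
B: NₕSₕ = 23042·2170.1 = 50003444.2
C: NₕSₕ = 16087·461.0 = 7416107
Σ NₕSₕ = 111911426.4.
n_C = 200·7416107/111911426.4 = 13.254... → 13.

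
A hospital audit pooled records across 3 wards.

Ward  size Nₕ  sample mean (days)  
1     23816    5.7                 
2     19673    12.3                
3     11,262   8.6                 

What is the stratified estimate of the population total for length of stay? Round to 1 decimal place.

474582.3

Estimate total by summing Nₕ·x̄ₕ over strata.
23816·5.7 + 19673·12.3 + 11262·8.6 = 135751.2 + 241977.9 + 96853.2 = 474582.3.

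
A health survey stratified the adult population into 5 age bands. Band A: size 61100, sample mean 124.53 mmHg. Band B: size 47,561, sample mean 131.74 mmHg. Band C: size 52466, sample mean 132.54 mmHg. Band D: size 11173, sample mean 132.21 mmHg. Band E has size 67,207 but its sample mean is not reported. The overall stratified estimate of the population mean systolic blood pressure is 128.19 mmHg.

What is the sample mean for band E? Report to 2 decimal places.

124.94

Σ Nₕx̄ₕ = N·μ, so 67207·x̄_E = 239507·128.19 − (61100·124.53 + 47561·131.74 + 52466·132.54 + 11173·132.21).
= 30702402.33 − 22305495.11 = 8396907.22.
x̄_E = 8396907.22 / 67207 = 124.9410... → 124.94.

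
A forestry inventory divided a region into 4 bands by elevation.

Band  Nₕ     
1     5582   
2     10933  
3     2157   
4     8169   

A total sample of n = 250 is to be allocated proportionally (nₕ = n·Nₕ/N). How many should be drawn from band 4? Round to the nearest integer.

76

Share of band 4 = 8169/26841 = 0.30435.
Allocate 250 × 0.30435 = 76.087... → 76.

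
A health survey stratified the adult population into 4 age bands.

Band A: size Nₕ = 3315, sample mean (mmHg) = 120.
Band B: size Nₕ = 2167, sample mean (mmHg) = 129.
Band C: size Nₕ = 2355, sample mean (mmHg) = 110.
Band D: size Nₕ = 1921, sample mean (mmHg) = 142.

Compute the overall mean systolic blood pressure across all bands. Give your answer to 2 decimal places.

N = 3315 + 2167 + 2355 + 1921 = 9758.
Overall mean = Σ (Nₕ/N)·x̄ₕ — weight by population share, not a simple average.
Σ Nₕx̄ₕ = 3315·120 + 2167·129 + 2355·110 + 1921·142 = 397800 + 279543 + 259050 + 272782 = 1209175.
Divide by N: 1209175 / 9758 = 123.9163... → 123.92.

123.92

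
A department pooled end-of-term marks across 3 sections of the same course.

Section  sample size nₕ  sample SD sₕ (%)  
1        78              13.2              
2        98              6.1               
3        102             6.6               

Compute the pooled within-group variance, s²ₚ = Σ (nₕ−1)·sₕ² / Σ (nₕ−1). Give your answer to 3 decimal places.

1: (78−1)·13.2² = 77·174.24 = 13416.48
2: (98−1)·6.1² = 97·37.21 = 3609.37
3: (102−1)·6.6² = 101·43.56 = 4399.56
Numerator = 21425.41; denominator = Σ(nₕ−1) = 275.
s²ₚ = 21425.41/275 = 77.91058... → 77.911.

77.911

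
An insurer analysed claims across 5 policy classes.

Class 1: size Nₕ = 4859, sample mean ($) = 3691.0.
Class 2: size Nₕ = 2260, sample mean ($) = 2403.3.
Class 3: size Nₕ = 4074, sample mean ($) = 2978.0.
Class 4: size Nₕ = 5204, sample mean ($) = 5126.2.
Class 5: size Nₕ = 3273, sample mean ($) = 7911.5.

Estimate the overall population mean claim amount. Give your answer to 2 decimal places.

4477.35

N = 4859 + 2260 + 4074 + 5204 + 3273 = 19670.
The stratified mean weights each stratum mean by its population share Nₕ/N.
Σ Nₕx̄ₕ = 4859·3691.0 + 2260·2403.3 + 4074·2978.0 + 5204·5126.2 + 3273·7911.5 = 17934569 + 5431458 + 12132372 + 26676744.8 + 25894339.5 = 88069483.3.
Divide by N: 88069483.3 / 19670 = 4477.3504... → 4477.35.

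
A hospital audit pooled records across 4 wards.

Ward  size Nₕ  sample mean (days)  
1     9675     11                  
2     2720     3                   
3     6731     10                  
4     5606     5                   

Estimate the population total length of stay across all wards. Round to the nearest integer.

Estimate total by summing Nₕ·x̄ₕ over strata.
9675·11 + 2720·3 + 6731·10 + 5606·5 = 106425 + 8160 + 67310 + 28030 = 209925.

209925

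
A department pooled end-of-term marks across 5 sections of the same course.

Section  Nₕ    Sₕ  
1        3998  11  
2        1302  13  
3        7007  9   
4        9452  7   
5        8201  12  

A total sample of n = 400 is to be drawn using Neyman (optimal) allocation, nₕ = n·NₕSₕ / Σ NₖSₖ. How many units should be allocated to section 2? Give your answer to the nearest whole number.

Σ NₕSₕ = 3998·11 + 1302·13 + 7007·9 + 9452·7 + 8201·12 = 288543.
Share for 2: 16926/288543 = 0.05866.
n_2 = 400 × 0.05866 = 23.464... → 23.

23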